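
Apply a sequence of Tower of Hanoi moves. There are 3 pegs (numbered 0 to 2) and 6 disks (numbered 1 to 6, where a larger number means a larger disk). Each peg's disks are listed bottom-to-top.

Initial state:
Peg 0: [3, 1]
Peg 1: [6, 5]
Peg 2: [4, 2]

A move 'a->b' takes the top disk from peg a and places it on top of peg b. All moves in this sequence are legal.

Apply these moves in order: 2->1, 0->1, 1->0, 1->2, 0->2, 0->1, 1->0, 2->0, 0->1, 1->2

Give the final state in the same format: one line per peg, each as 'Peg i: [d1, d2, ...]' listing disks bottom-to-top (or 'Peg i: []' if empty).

After move 1 (2->1):
Peg 0: [3, 1]
Peg 1: [6, 5, 2]
Peg 2: [4]

After move 2 (0->1):
Peg 0: [3]
Peg 1: [6, 5, 2, 1]
Peg 2: [4]

After move 3 (1->0):
Peg 0: [3, 1]
Peg 1: [6, 5, 2]
Peg 2: [4]

After move 4 (1->2):
Peg 0: [3, 1]
Peg 1: [6, 5]
Peg 2: [4, 2]

After move 5 (0->2):
Peg 0: [3]
Peg 1: [6, 5]
Peg 2: [4, 2, 1]

After move 6 (0->1):
Peg 0: []
Peg 1: [6, 5, 3]
Peg 2: [4, 2, 1]

After move 7 (1->0):
Peg 0: [3]
Peg 1: [6, 5]
Peg 2: [4, 2, 1]

After move 8 (2->0):
Peg 0: [3, 1]
Peg 1: [6, 5]
Peg 2: [4, 2]

After move 9 (0->1):
Peg 0: [3]
Peg 1: [6, 5, 1]
Peg 2: [4, 2]

After move 10 (1->2):
Peg 0: [3]
Peg 1: [6, 5]
Peg 2: [4, 2, 1]

Answer: Peg 0: [3]
Peg 1: [6, 5]
Peg 2: [4, 2, 1]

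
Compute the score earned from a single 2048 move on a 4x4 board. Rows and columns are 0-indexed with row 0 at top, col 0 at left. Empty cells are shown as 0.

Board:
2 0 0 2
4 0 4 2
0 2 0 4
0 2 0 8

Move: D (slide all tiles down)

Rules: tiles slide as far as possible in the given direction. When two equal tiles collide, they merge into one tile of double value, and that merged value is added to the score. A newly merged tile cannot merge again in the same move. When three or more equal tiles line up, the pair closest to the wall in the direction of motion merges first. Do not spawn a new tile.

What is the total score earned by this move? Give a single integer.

Answer: 8

Derivation:
Slide down:
col 0: [2, 4, 0, 0] -> [0, 0, 2, 4]  score +0 (running 0)
col 1: [0, 0, 2, 2] -> [0, 0, 0, 4]  score +4 (running 4)
col 2: [0, 4, 0, 0] -> [0, 0, 0, 4]  score +0 (running 4)
col 3: [2, 2, 4, 8] -> [0, 4, 4, 8]  score +4 (running 8)
Board after move:
0 0 0 0
0 0 0 4
2 0 0 4
4 4 4 8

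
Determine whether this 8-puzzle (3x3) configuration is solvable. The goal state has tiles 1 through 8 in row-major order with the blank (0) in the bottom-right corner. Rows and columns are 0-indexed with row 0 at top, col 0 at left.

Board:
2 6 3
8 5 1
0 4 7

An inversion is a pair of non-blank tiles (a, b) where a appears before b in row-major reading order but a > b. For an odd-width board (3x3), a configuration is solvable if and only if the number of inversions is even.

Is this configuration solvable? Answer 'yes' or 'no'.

Answer: yes

Derivation:
Inversions (pairs i<j in row-major order where tile[i] > tile[j] > 0): 12
12 is even, so the puzzle is solvable.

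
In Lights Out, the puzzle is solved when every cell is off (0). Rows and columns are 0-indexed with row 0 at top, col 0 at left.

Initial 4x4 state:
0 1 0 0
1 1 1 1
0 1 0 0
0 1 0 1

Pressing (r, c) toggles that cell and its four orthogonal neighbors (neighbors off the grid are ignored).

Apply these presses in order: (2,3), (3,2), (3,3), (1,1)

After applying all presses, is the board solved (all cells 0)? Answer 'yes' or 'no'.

After press 1 at (2,3):
0 1 0 0
1 1 1 0
0 1 1 1
0 1 0 0

After press 2 at (3,2):
0 1 0 0
1 1 1 0
0 1 0 1
0 0 1 1

After press 3 at (3,3):
0 1 0 0
1 1 1 0
0 1 0 0
0 0 0 0

After press 4 at (1,1):
0 0 0 0
0 0 0 0
0 0 0 0
0 0 0 0

Lights still on: 0

Answer: yes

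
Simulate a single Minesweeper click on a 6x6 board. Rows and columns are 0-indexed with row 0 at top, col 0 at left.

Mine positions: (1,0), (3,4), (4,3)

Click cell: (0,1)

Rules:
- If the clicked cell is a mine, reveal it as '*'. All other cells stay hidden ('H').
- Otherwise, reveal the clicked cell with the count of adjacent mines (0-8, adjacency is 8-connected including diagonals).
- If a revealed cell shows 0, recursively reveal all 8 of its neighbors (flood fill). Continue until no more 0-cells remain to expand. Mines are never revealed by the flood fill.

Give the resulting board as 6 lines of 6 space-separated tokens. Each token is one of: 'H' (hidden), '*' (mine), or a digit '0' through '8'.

H 1 H H H H
H H H H H H
H H H H H H
H H H H H H
H H H H H H
H H H H H H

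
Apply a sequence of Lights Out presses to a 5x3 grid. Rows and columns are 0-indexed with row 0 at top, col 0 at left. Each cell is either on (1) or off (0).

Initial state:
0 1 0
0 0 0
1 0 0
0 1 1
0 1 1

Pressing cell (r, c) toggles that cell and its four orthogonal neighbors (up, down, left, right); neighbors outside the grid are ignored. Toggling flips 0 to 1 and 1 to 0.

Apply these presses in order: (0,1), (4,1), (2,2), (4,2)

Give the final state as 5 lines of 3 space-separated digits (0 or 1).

After press 1 at (0,1):
1 0 1
0 1 0
1 0 0
0 1 1
0 1 1

After press 2 at (4,1):
1 0 1
0 1 0
1 0 0
0 0 1
1 0 0

After press 3 at (2,2):
1 0 1
0 1 1
1 1 1
0 0 0
1 0 0

After press 4 at (4,2):
1 0 1
0 1 1
1 1 1
0 0 1
1 1 1

Answer: 1 0 1
0 1 1
1 1 1
0 0 1
1 1 1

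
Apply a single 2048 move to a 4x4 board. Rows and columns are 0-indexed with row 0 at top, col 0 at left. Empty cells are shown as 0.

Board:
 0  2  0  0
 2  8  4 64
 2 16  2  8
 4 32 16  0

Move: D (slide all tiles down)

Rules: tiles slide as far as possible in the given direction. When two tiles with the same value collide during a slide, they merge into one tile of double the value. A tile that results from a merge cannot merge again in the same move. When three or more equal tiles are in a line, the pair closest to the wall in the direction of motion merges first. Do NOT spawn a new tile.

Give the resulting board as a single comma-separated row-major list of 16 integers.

Slide down:
col 0: [0, 2, 2, 4] -> [0, 0, 4, 4]
col 1: [2, 8, 16, 32] -> [2, 8, 16, 32]
col 2: [0, 4, 2, 16] -> [0, 4, 2, 16]
col 3: [0, 64, 8, 0] -> [0, 0, 64, 8]

Answer: 0, 2, 0, 0, 0, 8, 4, 0, 4, 16, 2, 64, 4, 32, 16, 8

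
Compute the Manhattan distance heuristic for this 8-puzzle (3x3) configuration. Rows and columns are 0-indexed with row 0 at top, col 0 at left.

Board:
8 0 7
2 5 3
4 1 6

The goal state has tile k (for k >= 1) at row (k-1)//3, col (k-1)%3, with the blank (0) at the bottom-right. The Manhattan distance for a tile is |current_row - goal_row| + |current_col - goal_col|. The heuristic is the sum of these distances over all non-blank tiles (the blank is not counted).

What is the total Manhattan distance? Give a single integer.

Tile 8: (0,0)->(2,1) = 3
Tile 7: (0,2)->(2,0) = 4
Tile 2: (1,0)->(0,1) = 2
Tile 5: (1,1)->(1,1) = 0
Tile 3: (1,2)->(0,2) = 1
Tile 4: (2,0)->(1,0) = 1
Tile 1: (2,1)->(0,0) = 3
Tile 6: (2,2)->(1,2) = 1
Sum: 3 + 4 + 2 + 0 + 1 + 1 + 3 + 1 = 15

Answer: 15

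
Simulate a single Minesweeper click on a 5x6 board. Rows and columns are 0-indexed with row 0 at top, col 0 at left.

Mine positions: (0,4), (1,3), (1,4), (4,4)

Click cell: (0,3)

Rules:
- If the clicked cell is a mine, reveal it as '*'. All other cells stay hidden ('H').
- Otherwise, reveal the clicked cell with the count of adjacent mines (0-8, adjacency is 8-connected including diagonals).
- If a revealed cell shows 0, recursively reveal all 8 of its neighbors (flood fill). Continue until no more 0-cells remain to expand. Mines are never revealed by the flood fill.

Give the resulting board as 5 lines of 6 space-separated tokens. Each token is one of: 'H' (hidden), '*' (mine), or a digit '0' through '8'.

H H H 3 H H
H H H H H H
H H H H H H
H H H H H H
H H H H H H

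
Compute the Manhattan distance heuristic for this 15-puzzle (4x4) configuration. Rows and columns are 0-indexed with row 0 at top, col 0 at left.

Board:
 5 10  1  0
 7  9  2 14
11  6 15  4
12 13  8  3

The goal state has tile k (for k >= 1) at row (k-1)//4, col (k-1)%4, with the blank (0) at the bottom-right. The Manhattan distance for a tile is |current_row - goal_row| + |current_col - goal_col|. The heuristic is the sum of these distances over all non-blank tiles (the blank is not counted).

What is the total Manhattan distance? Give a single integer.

Answer: 33

Derivation:
Tile 5: at (0,0), goal (1,0), distance |0-1|+|0-0| = 1
Tile 10: at (0,1), goal (2,1), distance |0-2|+|1-1| = 2
Tile 1: at (0,2), goal (0,0), distance |0-0|+|2-0| = 2
Tile 7: at (1,0), goal (1,2), distance |1-1|+|0-2| = 2
Tile 9: at (1,1), goal (2,0), distance |1-2|+|1-0| = 2
Tile 2: at (1,2), goal (0,1), distance |1-0|+|2-1| = 2
Tile 14: at (1,3), goal (3,1), distance |1-3|+|3-1| = 4
Tile 11: at (2,0), goal (2,2), distance |2-2|+|0-2| = 2
Tile 6: at (2,1), goal (1,1), distance |2-1|+|1-1| = 1
Tile 15: at (2,2), goal (3,2), distance |2-3|+|2-2| = 1
Tile 4: at (2,3), goal (0,3), distance |2-0|+|3-3| = 2
Tile 12: at (3,0), goal (2,3), distance |3-2|+|0-3| = 4
Tile 13: at (3,1), goal (3,0), distance |3-3|+|1-0| = 1
Tile 8: at (3,2), goal (1,3), distance |3-1|+|2-3| = 3
Tile 3: at (3,3), goal (0,2), distance |3-0|+|3-2| = 4
Sum: 1 + 2 + 2 + 2 + 2 + 2 + 4 + 2 + 1 + 1 + 2 + 4 + 1 + 3 + 4 = 33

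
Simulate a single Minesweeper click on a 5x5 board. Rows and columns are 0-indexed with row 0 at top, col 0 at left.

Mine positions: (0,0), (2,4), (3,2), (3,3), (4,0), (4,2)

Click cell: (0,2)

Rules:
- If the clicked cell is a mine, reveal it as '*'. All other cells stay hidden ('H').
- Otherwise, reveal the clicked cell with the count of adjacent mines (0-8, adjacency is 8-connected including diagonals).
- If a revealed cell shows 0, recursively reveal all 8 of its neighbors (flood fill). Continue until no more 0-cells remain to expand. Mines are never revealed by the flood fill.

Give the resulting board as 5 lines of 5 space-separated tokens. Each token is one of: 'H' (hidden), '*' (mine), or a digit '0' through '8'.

H 1 0 0 0
H 1 0 1 1
H 1 2 3 H
H H H H H
H H H H H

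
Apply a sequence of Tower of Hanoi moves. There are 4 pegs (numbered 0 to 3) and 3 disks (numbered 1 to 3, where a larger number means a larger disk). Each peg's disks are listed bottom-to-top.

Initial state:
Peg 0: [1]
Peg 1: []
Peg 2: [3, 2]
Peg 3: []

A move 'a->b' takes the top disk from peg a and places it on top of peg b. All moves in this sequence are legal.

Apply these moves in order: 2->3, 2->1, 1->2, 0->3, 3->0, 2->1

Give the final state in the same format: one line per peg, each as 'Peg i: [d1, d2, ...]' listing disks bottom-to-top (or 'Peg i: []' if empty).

Answer: Peg 0: [1]
Peg 1: [3]
Peg 2: []
Peg 3: [2]

Derivation:
After move 1 (2->3):
Peg 0: [1]
Peg 1: []
Peg 2: [3]
Peg 3: [2]

After move 2 (2->1):
Peg 0: [1]
Peg 1: [3]
Peg 2: []
Peg 3: [2]

After move 3 (1->2):
Peg 0: [1]
Peg 1: []
Peg 2: [3]
Peg 3: [2]

After move 4 (0->3):
Peg 0: []
Peg 1: []
Peg 2: [3]
Peg 3: [2, 1]

After move 5 (3->0):
Peg 0: [1]
Peg 1: []
Peg 2: [3]
Peg 3: [2]

After move 6 (2->1):
Peg 0: [1]
Peg 1: [3]
Peg 2: []
Peg 3: [2]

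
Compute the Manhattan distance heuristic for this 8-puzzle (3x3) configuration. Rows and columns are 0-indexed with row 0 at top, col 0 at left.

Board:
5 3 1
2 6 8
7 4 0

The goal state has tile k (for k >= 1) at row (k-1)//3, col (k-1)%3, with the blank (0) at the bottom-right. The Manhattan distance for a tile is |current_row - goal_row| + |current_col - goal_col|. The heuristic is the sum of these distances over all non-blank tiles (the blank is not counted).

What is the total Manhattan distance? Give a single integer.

Tile 5: at (0,0), goal (1,1), distance |0-1|+|0-1| = 2
Tile 3: at (0,1), goal (0,2), distance |0-0|+|1-2| = 1
Tile 1: at (0,2), goal (0,0), distance |0-0|+|2-0| = 2
Tile 2: at (1,0), goal (0,1), distance |1-0|+|0-1| = 2
Tile 6: at (1,1), goal (1,2), distance |1-1|+|1-2| = 1
Tile 8: at (1,2), goal (2,1), distance |1-2|+|2-1| = 2
Tile 7: at (2,0), goal (2,0), distance |2-2|+|0-0| = 0
Tile 4: at (2,1), goal (1,0), distance |2-1|+|1-0| = 2
Sum: 2 + 1 + 2 + 2 + 1 + 2 + 0 + 2 = 12

Answer: 12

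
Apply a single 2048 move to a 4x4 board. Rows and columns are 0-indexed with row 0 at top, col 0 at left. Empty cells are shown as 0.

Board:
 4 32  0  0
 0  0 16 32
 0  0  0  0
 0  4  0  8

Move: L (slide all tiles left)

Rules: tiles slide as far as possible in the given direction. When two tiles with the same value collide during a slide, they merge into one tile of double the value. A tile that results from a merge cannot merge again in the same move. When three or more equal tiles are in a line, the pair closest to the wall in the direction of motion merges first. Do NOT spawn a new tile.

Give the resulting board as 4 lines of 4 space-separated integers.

Answer:  4 32  0  0
16 32  0  0
 0  0  0  0
 4  8  0  0

Derivation:
Slide left:
row 0: [4, 32, 0, 0] -> [4, 32, 0, 0]
row 1: [0, 0, 16, 32] -> [16, 32, 0, 0]
row 2: [0, 0, 0, 0] -> [0, 0, 0, 0]
row 3: [0, 4, 0, 8] -> [4, 8, 0, 0]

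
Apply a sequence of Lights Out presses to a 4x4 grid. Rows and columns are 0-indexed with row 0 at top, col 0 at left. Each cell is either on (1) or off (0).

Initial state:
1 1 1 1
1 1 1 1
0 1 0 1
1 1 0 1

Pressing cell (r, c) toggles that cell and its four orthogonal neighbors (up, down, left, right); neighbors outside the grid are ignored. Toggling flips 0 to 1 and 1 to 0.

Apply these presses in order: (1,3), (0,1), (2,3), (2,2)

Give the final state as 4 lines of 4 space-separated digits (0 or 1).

After press 1 at (1,3):
1 1 1 0
1 1 0 0
0 1 0 0
1 1 0 1

After press 2 at (0,1):
0 0 0 0
1 0 0 0
0 1 0 0
1 1 0 1

After press 3 at (2,3):
0 0 0 0
1 0 0 1
0 1 1 1
1 1 0 0

After press 4 at (2,2):
0 0 0 0
1 0 1 1
0 0 0 0
1 1 1 0

Answer: 0 0 0 0
1 0 1 1
0 0 0 0
1 1 1 0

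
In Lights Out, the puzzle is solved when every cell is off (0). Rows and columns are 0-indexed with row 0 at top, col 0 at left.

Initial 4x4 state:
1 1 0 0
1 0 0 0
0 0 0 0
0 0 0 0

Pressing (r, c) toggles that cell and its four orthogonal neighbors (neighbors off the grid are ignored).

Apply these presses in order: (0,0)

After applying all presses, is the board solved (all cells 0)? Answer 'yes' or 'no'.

Answer: yes

Derivation:
After press 1 at (0,0):
0 0 0 0
0 0 0 0
0 0 0 0
0 0 0 0

Lights still on: 0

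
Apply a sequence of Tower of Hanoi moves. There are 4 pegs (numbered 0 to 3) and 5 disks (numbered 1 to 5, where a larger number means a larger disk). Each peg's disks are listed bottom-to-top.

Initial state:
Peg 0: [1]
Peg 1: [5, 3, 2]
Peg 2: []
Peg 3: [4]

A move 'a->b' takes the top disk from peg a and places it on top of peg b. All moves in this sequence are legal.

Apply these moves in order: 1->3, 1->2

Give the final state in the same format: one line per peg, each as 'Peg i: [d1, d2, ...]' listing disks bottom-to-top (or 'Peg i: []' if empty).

Answer: Peg 0: [1]
Peg 1: [5]
Peg 2: [3]
Peg 3: [4, 2]

Derivation:
After move 1 (1->3):
Peg 0: [1]
Peg 1: [5, 3]
Peg 2: []
Peg 3: [4, 2]

After move 2 (1->2):
Peg 0: [1]
Peg 1: [5]
Peg 2: [3]
Peg 3: [4, 2]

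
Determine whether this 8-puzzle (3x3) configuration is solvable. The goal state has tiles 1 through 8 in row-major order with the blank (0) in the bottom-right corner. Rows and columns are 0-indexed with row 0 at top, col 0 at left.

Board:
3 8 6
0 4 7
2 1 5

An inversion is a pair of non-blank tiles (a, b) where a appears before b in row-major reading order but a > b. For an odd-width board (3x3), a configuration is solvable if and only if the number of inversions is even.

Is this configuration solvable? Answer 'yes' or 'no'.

Answer: yes

Derivation:
Inversions (pairs i<j in row-major order where tile[i] > tile[j] > 0): 18
18 is even, so the puzzle is solvable.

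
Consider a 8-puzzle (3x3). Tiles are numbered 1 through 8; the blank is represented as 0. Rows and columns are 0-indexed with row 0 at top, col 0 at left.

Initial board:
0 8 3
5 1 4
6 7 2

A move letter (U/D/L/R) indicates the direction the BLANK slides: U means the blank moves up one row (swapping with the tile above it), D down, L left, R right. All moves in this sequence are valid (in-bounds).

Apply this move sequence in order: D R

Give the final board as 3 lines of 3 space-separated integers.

Answer: 5 8 3
1 0 4
6 7 2

Derivation:
After move 1 (D):
5 8 3
0 1 4
6 7 2

After move 2 (R):
5 8 3
1 0 4
6 7 2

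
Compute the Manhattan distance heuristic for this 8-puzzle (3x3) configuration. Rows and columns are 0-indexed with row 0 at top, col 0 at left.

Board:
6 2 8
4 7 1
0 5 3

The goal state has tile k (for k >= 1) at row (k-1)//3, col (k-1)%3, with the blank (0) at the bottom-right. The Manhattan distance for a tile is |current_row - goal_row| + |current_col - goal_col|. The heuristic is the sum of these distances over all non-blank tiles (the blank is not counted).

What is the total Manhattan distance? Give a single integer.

Answer: 14

Derivation:
Tile 6: (0,0)->(1,2) = 3
Tile 2: (0,1)->(0,1) = 0
Tile 8: (0,2)->(2,1) = 3
Tile 4: (1,0)->(1,0) = 0
Tile 7: (1,1)->(2,0) = 2
Tile 1: (1,2)->(0,0) = 3
Tile 5: (2,1)->(1,1) = 1
Tile 3: (2,2)->(0,2) = 2
Sum: 3 + 0 + 3 + 0 + 2 + 3 + 1 + 2 = 14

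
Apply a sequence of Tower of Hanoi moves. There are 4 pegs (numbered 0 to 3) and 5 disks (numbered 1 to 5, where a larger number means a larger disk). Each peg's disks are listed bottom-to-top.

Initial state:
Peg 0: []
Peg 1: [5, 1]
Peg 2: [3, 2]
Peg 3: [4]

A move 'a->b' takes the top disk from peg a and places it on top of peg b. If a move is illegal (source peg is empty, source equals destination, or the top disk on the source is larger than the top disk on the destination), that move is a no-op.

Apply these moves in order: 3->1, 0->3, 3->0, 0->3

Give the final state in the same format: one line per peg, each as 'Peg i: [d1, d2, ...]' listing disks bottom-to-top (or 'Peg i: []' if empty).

After move 1 (3->1):
Peg 0: []
Peg 1: [5, 1]
Peg 2: [3, 2]
Peg 3: [4]

After move 2 (0->3):
Peg 0: []
Peg 1: [5, 1]
Peg 2: [3, 2]
Peg 3: [4]

After move 3 (3->0):
Peg 0: [4]
Peg 1: [5, 1]
Peg 2: [3, 2]
Peg 3: []

After move 4 (0->3):
Peg 0: []
Peg 1: [5, 1]
Peg 2: [3, 2]
Peg 3: [4]

Answer: Peg 0: []
Peg 1: [5, 1]
Peg 2: [3, 2]
Peg 3: [4]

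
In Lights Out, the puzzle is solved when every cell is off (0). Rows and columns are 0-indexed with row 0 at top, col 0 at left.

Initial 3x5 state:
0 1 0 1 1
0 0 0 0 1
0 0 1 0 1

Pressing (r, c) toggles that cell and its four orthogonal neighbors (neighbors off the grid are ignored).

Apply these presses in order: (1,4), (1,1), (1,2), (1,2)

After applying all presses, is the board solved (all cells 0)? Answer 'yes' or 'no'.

Answer: no

Derivation:
After press 1 at (1,4):
0 1 0 1 0
0 0 0 1 0
0 0 1 0 0

After press 2 at (1,1):
0 0 0 1 0
1 1 1 1 0
0 1 1 0 0

After press 3 at (1,2):
0 0 1 1 0
1 0 0 0 0
0 1 0 0 0

After press 4 at (1,2):
0 0 0 1 0
1 1 1 1 0
0 1 1 0 0

Lights still on: 7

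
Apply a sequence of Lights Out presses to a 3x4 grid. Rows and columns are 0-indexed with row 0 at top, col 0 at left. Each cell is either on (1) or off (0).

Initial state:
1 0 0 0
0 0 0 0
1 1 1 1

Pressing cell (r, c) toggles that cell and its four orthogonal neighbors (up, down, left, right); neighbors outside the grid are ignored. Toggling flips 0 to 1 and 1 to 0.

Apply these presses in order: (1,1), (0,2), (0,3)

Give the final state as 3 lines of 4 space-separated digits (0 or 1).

After press 1 at (1,1):
1 1 0 0
1 1 1 0
1 0 1 1

After press 2 at (0,2):
1 0 1 1
1 1 0 0
1 0 1 1

After press 3 at (0,3):
1 0 0 0
1 1 0 1
1 0 1 1

Answer: 1 0 0 0
1 1 0 1
1 0 1 1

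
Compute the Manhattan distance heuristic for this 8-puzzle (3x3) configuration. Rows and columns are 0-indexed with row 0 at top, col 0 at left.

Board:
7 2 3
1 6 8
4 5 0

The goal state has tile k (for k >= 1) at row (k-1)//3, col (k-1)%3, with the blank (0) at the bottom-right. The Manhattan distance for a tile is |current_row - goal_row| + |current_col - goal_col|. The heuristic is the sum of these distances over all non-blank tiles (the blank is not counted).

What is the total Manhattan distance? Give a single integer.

Answer: 8

Derivation:
Tile 7: at (0,0), goal (2,0), distance |0-2|+|0-0| = 2
Tile 2: at (0,1), goal (0,1), distance |0-0|+|1-1| = 0
Tile 3: at (0,2), goal (0,2), distance |0-0|+|2-2| = 0
Tile 1: at (1,0), goal (0,0), distance |1-0|+|0-0| = 1
Tile 6: at (1,1), goal (1,2), distance |1-1|+|1-2| = 1
Tile 8: at (1,2), goal (2,1), distance |1-2|+|2-1| = 2
Tile 4: at (2,0), goal (1,0), distance |2-1|+|0-0| = 1
Tile 5: at (2,1), goal (1,1), distance |2-1|+|1-1| = 1
Sum: 2 + 0 + 0 + 1 + 1 + 2 + 1 + 1 = 8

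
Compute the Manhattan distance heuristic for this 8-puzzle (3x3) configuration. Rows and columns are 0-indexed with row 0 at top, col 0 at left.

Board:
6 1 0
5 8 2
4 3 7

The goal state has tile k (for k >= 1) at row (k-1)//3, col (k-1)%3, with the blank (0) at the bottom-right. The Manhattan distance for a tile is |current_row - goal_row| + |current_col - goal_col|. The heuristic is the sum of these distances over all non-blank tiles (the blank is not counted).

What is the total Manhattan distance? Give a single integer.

Answer: 14

Derivation:
Tile 6: at (0,0), goal (1,2), distance |0-1|+|0-2| = 3
Tile 1: at (0,1), goal (0,0), distance |0-0|+|1-0| = 1
Tile 5: at (1,0), goal (1,1), distance |1-1|+|0-1| = 1
Tile 8: at (1,1), goal (2,1), distance |1-2|+|1-1| = 1
Tile 2: at (1,2), goal (0,1), distance |1-0|+|2-1| = 2
Tile 4: at (2,0), goal (1,0), distance |2-1|+|0-0| = 1
Tile 3: at (2,1), goal (0,2), distance |2-0|+|1-2| = 3
Tile 7: at (2,2), goal (2,0), distance |2-2|+|2-0| = 2
Sum: 3 + 1 + 1 + 1 + 2 + 1 + 3 + 2 = 14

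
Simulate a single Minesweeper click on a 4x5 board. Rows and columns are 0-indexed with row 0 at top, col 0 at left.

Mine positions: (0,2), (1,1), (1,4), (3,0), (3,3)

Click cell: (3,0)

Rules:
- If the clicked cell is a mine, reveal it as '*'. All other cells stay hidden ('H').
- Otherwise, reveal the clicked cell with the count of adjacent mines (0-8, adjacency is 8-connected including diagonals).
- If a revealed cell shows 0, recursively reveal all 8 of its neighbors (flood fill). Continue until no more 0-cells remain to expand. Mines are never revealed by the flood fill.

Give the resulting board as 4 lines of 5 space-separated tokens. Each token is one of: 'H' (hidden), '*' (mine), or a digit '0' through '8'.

H H H H H
H H H H H
H H H H H
* H H H H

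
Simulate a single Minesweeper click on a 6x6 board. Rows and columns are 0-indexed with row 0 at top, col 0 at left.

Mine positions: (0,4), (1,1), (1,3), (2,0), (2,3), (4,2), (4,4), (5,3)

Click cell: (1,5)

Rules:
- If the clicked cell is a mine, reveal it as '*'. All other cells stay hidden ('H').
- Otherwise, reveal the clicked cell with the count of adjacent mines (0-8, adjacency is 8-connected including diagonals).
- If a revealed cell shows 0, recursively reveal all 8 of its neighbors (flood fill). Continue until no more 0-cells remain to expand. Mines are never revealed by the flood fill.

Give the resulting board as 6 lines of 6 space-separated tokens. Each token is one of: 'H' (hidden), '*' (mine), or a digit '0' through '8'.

H H H H H H
H H H H H 1
H H H H H H
H H H H H H
H H H H H H
H H H H H H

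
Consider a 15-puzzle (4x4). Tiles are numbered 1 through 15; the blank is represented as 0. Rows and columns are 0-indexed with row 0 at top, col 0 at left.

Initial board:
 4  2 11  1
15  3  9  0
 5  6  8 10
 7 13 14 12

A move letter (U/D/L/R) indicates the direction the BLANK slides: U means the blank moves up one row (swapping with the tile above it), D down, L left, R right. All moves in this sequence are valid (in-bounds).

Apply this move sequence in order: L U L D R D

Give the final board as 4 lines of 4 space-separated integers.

Answer:  4  3  2  1
15 11  8  9
 5  6  0 10
 7 13 14 12

Derivation:
After move 1 (L):
 4  2 11  1
15  3  0  9
 5  6  8 10
 7 13 14 12

After move 2 (U):
 4  2  0  1
15  3 11  9
 5  6  8 10
 7 13 14 12

After move 3 (L):
 4  0  2  1
15  3 11  9
 5  6  8 10
 7 13 14 12

After move 4 (D):
 4  3  2  1
15  0 11  9
 5  6  8 10
 7 13 14 12

After move 5 (R):
 4  3  2  1
15 11  0  9
 5  6  8 10
 7 13 14 12

After move 6 (D):
 4  3  2  1
15 11  8  9
 5  6  0 10
 7 13 14 12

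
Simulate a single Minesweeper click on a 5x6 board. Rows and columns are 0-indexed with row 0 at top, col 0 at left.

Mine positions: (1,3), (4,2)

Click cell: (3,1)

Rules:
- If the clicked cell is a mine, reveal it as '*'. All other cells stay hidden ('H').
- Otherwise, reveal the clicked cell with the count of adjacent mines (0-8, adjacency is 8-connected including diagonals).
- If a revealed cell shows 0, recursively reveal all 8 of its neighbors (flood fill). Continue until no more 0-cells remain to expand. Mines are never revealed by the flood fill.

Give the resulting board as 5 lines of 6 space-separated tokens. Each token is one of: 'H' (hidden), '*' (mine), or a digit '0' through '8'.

H H H H H H
H H H H H H
H H H H H H
H 1 H H H H
H H H H H H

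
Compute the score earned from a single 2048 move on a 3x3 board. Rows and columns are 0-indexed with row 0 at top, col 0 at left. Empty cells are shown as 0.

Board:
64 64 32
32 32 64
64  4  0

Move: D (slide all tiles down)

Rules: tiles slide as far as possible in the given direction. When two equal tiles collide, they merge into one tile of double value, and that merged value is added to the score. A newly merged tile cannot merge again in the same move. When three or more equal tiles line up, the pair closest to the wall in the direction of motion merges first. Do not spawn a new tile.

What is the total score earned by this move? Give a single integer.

Slide down:
col 0: [64, 32, 64] -> [64, 32, 64]  score +0 (running 0)
col 1: [64, 32, 4] -> [64, 32, 4]  score +0 (running 0)
col 2: [32, 64, 0] -> [0, 32, 64]  score +0 (running 0)
Board after move:
64 64  0
32 32 32
64  4 64

Answer: 0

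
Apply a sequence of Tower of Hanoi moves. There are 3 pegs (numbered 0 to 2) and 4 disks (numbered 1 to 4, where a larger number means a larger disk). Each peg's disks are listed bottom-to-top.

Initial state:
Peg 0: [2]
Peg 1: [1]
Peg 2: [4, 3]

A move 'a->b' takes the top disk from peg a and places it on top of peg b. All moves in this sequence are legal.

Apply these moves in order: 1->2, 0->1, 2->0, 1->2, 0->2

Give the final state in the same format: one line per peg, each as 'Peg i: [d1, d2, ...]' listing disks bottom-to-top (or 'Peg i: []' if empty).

Answer: Peg 0: []
Peg 1: []
Peg 2: [4, 3, 2, 1]

Derivation:
After move 1 (1->2):
Peg 0: [2]
Peg 1: []
Peg 2: [4, 3, 1]

After move 2 (0->1):
Peg 0: []
Peg 1: [2]
Peg 2: [4, 3, 1]

After move 3 (2->0):
Peg 0: [1]
Peg 1: [2]
Peg 2: [4, 3]

After move 4 (1->2):
Peg 0: [1]
Peg 1: []
Peg 2: [4, 3, 2]

After move 5 (0->2):
Peg 0: []
Peg 1: []
Peg 2: [4, 3, 2, 1]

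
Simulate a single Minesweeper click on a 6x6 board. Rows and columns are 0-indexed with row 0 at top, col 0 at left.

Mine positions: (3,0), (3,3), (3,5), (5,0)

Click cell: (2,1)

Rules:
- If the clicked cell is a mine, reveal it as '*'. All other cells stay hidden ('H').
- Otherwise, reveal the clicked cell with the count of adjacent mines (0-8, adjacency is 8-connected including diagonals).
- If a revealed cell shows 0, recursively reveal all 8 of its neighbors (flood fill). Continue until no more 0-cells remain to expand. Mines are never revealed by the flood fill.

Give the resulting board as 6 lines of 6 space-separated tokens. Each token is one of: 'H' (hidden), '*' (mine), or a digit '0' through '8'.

H H H H H H
H H H H H H
H 1 H H H H
H H H H H H
H H H H H H
H H H H H H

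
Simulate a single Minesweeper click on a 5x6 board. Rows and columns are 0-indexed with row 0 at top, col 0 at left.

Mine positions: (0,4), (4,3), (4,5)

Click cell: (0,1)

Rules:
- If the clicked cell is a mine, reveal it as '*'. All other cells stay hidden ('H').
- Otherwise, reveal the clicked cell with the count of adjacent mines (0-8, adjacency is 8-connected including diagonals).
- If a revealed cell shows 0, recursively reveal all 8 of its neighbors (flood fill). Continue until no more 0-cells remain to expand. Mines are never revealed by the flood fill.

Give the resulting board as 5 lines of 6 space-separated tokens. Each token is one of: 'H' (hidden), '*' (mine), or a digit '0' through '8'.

0 0 0 1 H H
0 0 0 1 1 1
0 0 0 0 0 0
0 0 1 1 2 1
0 0 1 H H H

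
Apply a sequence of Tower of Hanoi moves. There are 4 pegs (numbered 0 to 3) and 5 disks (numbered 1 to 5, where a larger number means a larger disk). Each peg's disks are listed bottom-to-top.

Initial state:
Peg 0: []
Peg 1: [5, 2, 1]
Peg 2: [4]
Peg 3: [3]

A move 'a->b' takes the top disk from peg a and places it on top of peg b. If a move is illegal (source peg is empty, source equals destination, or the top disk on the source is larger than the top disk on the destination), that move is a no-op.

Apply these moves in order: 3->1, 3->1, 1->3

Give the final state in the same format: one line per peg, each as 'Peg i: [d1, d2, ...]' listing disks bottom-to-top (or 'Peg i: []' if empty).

Answer: Peg 0: []
Peg 1: [5, 2]
Peg 2: [4]
Peg 3: [3, 1]

Derivation:
After move 1 (3->1):
Peg 0: []
Peg 1: [5, 2, 1]
Peg 2: [4]
Peg 3: [3]

After move 2 (3->1):
Peg 0: []
Peg 1: [5, 2, 1]
Peg 2: [4]
Peg 3: [3]

After move 3 (1->3):
Peg 0: []
Peg 1: [5, 2]
Peg 2: [4]
Peg 3: [3, 1]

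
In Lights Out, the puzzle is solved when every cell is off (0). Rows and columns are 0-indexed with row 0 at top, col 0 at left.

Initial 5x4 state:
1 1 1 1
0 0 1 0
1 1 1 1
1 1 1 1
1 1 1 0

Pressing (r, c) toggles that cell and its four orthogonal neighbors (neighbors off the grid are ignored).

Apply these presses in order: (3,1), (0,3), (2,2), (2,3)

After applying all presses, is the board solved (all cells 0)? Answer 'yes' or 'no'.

Answer: no

Derivation:
After press 1 at (3,1):
1 1 1 1
0 0 1 0
1 0 1 1
0 0 0 1
1 0 1 0

After press 2 at (0,3):
1 1 0 0
0 0 1 1
1 0 1 1
0 0 0 1
1 0 1 0

After press 3 at (2,2):
1 1 0 0
0 0 0 1
1 1 0 0
0 0 1 1
1 0 1 0

After press 4 at (2,3):
1 1 0 0
0 0 0 0
1 1 1 1
0 0 1 0
1 0 1 0

Lights still on: 9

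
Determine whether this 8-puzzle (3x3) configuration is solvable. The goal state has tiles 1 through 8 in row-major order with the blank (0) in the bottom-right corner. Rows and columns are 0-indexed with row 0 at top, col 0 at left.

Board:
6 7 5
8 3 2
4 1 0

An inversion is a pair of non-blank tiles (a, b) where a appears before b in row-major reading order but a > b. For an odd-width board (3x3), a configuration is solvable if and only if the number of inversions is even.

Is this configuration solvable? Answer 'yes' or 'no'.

Inversions (pairs i<j in row-major order where tile[i] > tile[j] > 0): 22
22 is even, so the puzzle is solvable.

Answer: yes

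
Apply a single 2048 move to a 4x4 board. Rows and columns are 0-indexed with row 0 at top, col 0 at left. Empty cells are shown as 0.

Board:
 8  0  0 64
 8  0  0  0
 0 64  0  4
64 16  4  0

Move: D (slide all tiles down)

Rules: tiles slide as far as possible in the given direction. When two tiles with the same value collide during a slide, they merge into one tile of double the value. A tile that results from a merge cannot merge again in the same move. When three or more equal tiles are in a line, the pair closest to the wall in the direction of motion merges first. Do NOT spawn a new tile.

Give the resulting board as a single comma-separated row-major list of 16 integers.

Answer: 0, 0, 0, 0, 0, 0, 0, 0, 16, 64, 0, 64, 64, 16, 4, 4

Derivation:
Slide down:
col 0: [8, 8, 0, 64] -> [0, 0, 16, 64]
col 1: [0, 0, 64, 16] -> [0, 0, 64, 16]
col 2: [0, 0, 0, 4] -> [0, 0, 0, 4]
col 3: [64, 0, 4, 0] -> [0, 0, 64, 4]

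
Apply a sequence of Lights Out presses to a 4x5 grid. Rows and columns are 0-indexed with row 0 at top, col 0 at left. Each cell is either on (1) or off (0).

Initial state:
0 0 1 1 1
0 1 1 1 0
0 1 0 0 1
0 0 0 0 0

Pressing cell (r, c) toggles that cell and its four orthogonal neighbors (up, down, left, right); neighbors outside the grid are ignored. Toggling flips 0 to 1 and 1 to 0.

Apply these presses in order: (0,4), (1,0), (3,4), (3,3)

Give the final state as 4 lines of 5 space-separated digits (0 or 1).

After press 1 at (0,4):
0 0 1 0 0
0 1 1 1 1
0 1 0 0 1
0 0 0 0 0

After press 2 at (1,0):
1 0 1 0 0
1 0 1 1 1
1 1 0 0 1
0 0 0 0 0

After press 3 at (3,4):
1 0 1 0 0
1 0 1 1 1
1 1 0 0 0
0 0 0 1 1

After press 4 at (3,3):
1 0 1 0 0
1 0 1 1 1
1 1 0 1 0
0 0 1 0 0

Answer: 1 0 1 0 0
1 0 1 1 1
1 1 0 1 0
0 0 1 0 0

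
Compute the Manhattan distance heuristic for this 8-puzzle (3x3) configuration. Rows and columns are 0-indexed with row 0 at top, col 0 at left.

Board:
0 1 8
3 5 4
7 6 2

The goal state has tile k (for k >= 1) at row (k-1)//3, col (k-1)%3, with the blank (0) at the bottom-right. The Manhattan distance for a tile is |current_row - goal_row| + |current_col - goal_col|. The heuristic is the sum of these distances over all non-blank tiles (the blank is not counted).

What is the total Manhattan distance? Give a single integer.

Tile 1: at (0,1), goal (0,0), distance |0-0|+|1-0| = 1
Tile 8: at (0,2), goal (2,1), distance |0-2|+|2-1| = 3
Tile 3: at (1,0), goal (0,2), distance |1-0|+|0-2| = 3
Tile 5: at (1,1), goal (1,1), distance |1-1|+|1-1| = 0
Tile 4: at (1,2), goal (1,0), distance |1-1|+|2-0| = 2
Tile 7: at (2,0), goal (2,0), distance |2-2|+|0-0| = 0
Tile 6: at (2,1), goal (1,2), distance |2-1|+|1-2| = 2
Tile 2: at (2,2), goal (0,1), distance |2-0|+|2-1| = 3
Sum: 1 + 3 + 3 + 0 + 2 + 0 + 2 + 3 = 14

Answer: 14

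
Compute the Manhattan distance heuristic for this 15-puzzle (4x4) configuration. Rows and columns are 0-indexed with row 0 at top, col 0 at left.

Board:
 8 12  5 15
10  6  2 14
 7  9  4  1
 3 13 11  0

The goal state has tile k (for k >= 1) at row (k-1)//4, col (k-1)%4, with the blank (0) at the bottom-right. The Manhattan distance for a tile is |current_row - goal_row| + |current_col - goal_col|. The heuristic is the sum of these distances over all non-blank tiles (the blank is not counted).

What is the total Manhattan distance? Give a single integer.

Answer: 42

Derivation:
Tile 8: at (0,0), goal (1,3), distance |0-1|+|0-3| = 4
Tile 12: at (0,1), goal (2,3), distance |0-2|+|1-3| = 4
Tile 5: at (0,2), goal (1,0), distance |0-1|+|2-0| = 3
Tile 15: at (0,3), goal (3,2), distance |0-3|+|3-2| = 4
Tile 10: at (1,0), goal (2,1), distance |1-2|+|0-1| = 2
Tile 6: at (1,1), goal (1,1), distance |1-1|+|1-1| = 0
Tile 2: at (1,2), goal (0,1), distance |1-0|+|2-1| = 2
Tile 14: at (1,3), goal (3,1), distance |1-3|+|3-1| = 4
Tile 7: at (2,0), goal (1,2), distance |2-1|+|0-2| = 3
Tile 9: at (2,1), goal (2,0), distance |2-2|+|1-0| = 1
Tile 4: at (2,2), goal (0,3), distance |2-0|+|2-3| = 3
Tile 1: at (2,3), goal (0,0), distance |2-0|+|3-0| = 5
Tile 3: at (3,0), goal (0,2), distance |3-0|+|0-2| = 5
Tile 13: at (3,1), goal (3,0), distance |3-3|+|1-0| = 1
Tile 11: at (3,2), goal (2,2), distance |3-2|+|2-2| = 1
Sum: 4 + 4 + 3 + 4 + 2 + 0 + 2 + 4 + 3 + 1 + 3 + 5 + 5 + 1 + 1 = 42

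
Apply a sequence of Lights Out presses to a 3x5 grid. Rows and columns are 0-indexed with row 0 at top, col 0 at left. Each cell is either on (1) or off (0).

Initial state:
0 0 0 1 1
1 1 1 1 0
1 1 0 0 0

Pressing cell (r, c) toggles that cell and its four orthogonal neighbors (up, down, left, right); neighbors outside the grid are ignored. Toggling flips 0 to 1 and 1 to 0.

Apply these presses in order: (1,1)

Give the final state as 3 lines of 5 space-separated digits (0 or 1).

Answer: 0 1 0 1 1
0 0 0 1 0
1 0 0 0 0

Derivation:
After press 1 at (1,1):
0 1 0 1 1
0 0 0 1 0
1 0 0 0 0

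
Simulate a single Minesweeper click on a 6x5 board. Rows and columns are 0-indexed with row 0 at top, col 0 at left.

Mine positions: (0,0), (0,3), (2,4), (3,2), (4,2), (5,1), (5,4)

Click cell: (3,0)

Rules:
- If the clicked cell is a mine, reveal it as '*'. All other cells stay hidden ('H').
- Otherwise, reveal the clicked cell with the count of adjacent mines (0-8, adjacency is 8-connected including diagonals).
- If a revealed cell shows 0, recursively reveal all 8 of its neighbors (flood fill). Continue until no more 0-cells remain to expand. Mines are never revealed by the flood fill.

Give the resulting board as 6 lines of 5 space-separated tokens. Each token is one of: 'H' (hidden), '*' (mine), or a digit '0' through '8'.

H H H H H
1 1 H H H
0 1 H H H
0 2 H H H
1 3 H H H
H H H H H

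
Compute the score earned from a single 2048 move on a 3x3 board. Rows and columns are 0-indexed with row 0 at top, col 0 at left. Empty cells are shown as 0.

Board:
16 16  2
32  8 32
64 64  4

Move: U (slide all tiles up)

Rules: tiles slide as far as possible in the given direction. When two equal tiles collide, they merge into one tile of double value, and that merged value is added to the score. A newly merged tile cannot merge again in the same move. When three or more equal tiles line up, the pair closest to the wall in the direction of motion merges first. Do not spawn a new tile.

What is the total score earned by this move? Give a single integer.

Answer: 0

Derivation:
Slide up:
col 0: [16, 32, 64] -> [16, 32, 64]  score +0 (running 0)
col 1: [16, 8, 64] -> [16, 8, 64]  score +0 (running 0)
col 2: [2, 32, 4] -> [2, 32, 4]  score +0 (running 0)
Board after move:
16 16  2
32  8 32
64 64  4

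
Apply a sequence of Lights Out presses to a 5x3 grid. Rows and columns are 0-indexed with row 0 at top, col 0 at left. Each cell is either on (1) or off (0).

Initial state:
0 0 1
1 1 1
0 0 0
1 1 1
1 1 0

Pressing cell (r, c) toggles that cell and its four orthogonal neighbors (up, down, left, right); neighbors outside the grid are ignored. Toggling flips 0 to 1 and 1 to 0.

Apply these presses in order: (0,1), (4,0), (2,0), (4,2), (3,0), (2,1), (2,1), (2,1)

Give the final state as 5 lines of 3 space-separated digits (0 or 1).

After press 1 at (0,1):
1 1 0
1 0 1
0 0 0
1 1 1
1 1 0

After press 2 at (4,0):
1 1 0
1 0 1
0 0 0
0 1 1
0 0 0

After press 3 at (2,0):
1 1 0
0 0 1
1 1 0
1 1 1
0 0 0

After press 4 at (4,2):
1 1 0
0 0 1
1 1 0
1 1 0
0 1 1

After press 5 at (3,0):
1 1 0
0 0 1
0 1 0
0 0 0
1 1 1

After press 6 at (2,1):
1 1 0
0 1 1
1 0 1
0 1 0
1 1 1

After press 7 at (2,1):
1 1 0
0 0 1
0 1 0
0 0 0
1 1 1

After press 8 at (2,1):
1 1 0
0 1 1
1 0 1
0 1 0
1 1 1

Answer: 1 1 0
0 1 1
1 0 1
0 1 0
1 1 1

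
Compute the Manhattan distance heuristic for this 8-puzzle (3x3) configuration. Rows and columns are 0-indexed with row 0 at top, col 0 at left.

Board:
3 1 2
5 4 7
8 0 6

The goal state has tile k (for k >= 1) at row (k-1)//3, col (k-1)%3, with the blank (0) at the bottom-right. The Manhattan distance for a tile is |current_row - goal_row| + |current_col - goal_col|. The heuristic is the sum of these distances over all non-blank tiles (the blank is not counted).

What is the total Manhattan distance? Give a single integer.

Answer: 11

Derivation:
Tile 3: at (0,0), goal (0,2), distance |0-0|+|0-2| = 2
Tile 1: at (0,1), goal (0,0), distance |0-0|+|1-0| = 1
Tile 2: at (0,2), goal (0,1), distance |0-0|+|2-1| = 1
Tile 5: at (1,0), goal (1,1), distance |1-1|+|0-1| = 1
Tile 4: at (1,1), goal (1,0), distance |1-1|+|1-0| = 1
Tile 7: at (1,2), goal (2,0), distance |1-2|+|2-0| = 3
Tile 8: at (2,0), goal (2,1), distance |2-2|+|0-1| = 1
Tile 6: at (2,2), goal (1,2), distance |2-1|+|2-2| = 1
Sum: 2 + 1 + 1 + 1 + 1 + 3 + 1 + 1 = 11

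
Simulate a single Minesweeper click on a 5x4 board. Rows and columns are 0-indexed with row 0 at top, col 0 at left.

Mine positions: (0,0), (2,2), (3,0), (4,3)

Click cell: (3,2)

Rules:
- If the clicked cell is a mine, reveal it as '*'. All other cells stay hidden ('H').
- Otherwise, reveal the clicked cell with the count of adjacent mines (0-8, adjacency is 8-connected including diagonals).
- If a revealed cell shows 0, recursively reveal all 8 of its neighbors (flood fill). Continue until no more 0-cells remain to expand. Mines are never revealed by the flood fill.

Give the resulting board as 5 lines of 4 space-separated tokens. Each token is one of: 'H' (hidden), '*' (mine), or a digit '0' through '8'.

H H H H
H H H H
H H H H
H H 2 H
H H H H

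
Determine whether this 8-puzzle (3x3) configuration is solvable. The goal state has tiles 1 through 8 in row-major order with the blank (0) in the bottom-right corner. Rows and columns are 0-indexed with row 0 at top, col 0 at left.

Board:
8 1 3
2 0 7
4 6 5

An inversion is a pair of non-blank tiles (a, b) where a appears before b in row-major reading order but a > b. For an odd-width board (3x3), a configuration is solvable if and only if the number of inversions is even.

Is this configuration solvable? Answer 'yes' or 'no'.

Inversions (pairs i<j in row-major order where tile[i] > tile[j] > 0): 12
12 is even, so the puzzle is solvable.

Answer: yes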